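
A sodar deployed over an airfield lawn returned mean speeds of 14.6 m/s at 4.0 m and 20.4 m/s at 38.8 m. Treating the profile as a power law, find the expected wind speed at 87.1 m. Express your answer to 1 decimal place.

23.0 m/s

First find α: α = ln(V₂/V₁)/ln(z₂/z₁) = ln(20.4/14.6)/ln(38.8/4.0) = 0.33451/2.27213 = 0.1472
Extrapolate from 38.8 m to 87.1 m: V₃ = 20.4 × (87.1/38.8)^0.1472 = 20.4 × 1.1264 = 22.9791 m/s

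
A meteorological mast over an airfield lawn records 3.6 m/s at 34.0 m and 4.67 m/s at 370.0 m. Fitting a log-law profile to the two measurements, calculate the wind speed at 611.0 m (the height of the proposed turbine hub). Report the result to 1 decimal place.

Log law: V ∝ ln(z/z₀). From the pair, with r = V₁/V₂ = 0.77088,
ln z₀ = (ln z₁ − r·ln z₂)/(1 − r) = (3.5264 − 0.77088×5.9135)/0.22912 = -4.5051 → z₀ = 0.01105 m
V₃ = V₁ · ln(z₃/z₀)/ln(z₁/z₀) = 3.6 × 10.9202/8.0315 = 4.8948 m/s

4.9 m/s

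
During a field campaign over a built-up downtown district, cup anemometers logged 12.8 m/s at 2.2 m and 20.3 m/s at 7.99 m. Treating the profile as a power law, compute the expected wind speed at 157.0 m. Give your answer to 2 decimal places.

First find α: α = ln(V₂/V₁)/ln(z₂/z₁) = ln(20.3/12.8)/ln(7.99/2.2) = 0.46118/1.28973 = 0.3576
Extrapolate from 7.99 m to 157.0 m: V₃ = 20.3 × (157.0/7.99)^0.3576 = 20.3 × 2.9005 = 58.8798 m/s

58.88 m/s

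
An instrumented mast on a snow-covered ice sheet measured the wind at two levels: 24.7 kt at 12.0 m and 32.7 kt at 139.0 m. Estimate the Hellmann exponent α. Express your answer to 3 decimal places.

α ≈ 0.115

Power law: V₂/V₁ = (z₂/z₁)^α ⇒ α = ln(V₂/V₁) / ln(z₂/z₁)
α = ln(32.7/24.7) / ln(139.0/12.0) = ln(1.3239) / ln(11.5833)
  = 0.28057 / 2.44957 = 0.11454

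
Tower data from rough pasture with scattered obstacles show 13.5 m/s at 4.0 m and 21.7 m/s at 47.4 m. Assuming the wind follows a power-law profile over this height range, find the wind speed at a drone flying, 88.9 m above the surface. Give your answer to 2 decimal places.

First find α: α = ln(V₂/V₁)/ln(z₂/z₁) = ln(21.7/13.5)/ln(47.4/4.0) = 0.47462/2.47233 = 0.1920
Extrapolate from 47.4 m to 88.9 m: V₃ = 21.7 × (88.9/47.4)^0.1920 = 21.7 × 1.1283 = 24.4846 m/s

24.48 m/s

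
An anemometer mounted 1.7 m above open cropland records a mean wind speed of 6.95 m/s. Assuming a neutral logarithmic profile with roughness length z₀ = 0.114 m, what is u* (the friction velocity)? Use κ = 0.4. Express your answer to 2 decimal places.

Log law: V(z) = (u*/κ) · ln(z/z₀) ⇒ u* = κ · V / ln(z/z₀)
u* = 0.4 × 6.95 / ln(1.7/0.114) = 0.4 × 6.95 / 2.7022
   = 2.7800 / 2.7022 = 1.0288 m/s

u* ≈ 1.03 m/s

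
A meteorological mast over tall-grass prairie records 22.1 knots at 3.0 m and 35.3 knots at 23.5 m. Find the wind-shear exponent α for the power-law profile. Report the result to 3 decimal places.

α ≈ 0.228

Power law: V₂/V₁ = (z₂/z₁)^α ⇒ α = ln(V₂/V₁) / ln(z₂/z₁)
α = ln(35.3/22.1) / ln(23.5/3.0) = ln(1.5973) / ln(7.8333)
  = 0.46831 / 2.05839 = 0.22751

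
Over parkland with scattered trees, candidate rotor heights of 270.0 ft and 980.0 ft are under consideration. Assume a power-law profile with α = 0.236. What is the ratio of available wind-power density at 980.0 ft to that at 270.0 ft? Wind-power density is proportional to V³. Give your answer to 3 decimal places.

2.491

Speed ratio: V_B/V_A = (z_B/z_A)^α = (980.0/270.0)^0.236 = (3.6296)^0.236 = 1.35559
Power-density ratio: P_B/P_A = (V_B/V_A)³ = (1.35559)³ = 2.49105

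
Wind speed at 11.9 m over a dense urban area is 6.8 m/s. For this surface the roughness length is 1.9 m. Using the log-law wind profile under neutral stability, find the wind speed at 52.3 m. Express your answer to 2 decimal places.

Log law: V(z) ∝ ln(z/z₀), so V₂/V₁ = ln(z₂/z₀) / ln(z₁/z₀).
ln(52.3/1.9) = 3.3151, ln(11.9/1.9) = 1.8347
V₂ = 6.8 × 3.3151/1.8347 = 6.8 × 1.8069 = 12.2871 m/s

12.29 m/s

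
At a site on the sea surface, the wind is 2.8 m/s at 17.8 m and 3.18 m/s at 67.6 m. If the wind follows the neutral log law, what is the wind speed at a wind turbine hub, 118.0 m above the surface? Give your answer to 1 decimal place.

3.3 m/s

Log law: V ∝ ln(z/z₀). From the pair, with r = V₁/V₂ = 0.88050,
ln z₀ = (ln z₁ − r·ln z₂)/(1 − r) = (2.8792 − 0.88050×4.2136)/0.11950 = -6.9533 → z₀ = 0.0009555 m
V₃ = V₁ · ln(z₃/z₀)/ln(z₁/z₀) = 2.8 × 11.7240/9.8325 = 3.3386 m/s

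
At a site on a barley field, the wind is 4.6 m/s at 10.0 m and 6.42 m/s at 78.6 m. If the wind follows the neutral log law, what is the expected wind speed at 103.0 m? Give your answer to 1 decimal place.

Log law: V ∝ ln(z/z₀). From the pair, with r = V₁/V₂ = 0.71651,
ln z₀ = (ln z₁ − r·ln z₂)/(1 − r) = (2.3026 − 0.71651×4.3644)/0.28349 = -2.9085 → z₀ = 0.05456 m
V₃ = V₁ · ln(z₃/z₀)/ln(z₁/z₀) = 4.6 × 7.5433/5.2111 = 6.6587 m/s

6.7 m/s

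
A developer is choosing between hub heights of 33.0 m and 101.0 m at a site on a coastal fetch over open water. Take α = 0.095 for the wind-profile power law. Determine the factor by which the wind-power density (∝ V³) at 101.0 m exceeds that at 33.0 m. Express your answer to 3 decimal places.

Speed ratio: V_B/V_A = (z_B/z_A)^α = (101.0/33.0)^0.095 = (3.0606)^0.095 = 1.11212
Power-density ratio: P_B/P_A = (V_B/V_A)³ = (1.11212)³ = 1.37548

1.375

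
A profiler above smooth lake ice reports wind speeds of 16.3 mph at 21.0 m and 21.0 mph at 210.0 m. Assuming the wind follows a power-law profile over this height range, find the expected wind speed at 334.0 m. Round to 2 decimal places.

First find α: α = ln(V₂/V₁)/ln(z₂/z₁) = ln(21.0/16.3)/ln(210.0/21.0) = 0.25336/2.30259 = 0.1100
Extrapolate from 210.0 m to 334.0 m: V₃ = 21.0 × (334.0/210.0)^0.1100 = 21.0 × 1.0524 = 22.1001 mph

22.10 mph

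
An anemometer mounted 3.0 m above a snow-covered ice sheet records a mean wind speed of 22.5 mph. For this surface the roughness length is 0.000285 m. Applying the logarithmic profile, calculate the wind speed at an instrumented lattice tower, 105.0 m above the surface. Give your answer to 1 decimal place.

Log law: V(z) ∝ ln(z/z₀), so V₂/V₁ = ln(z₂/z₀) / ln(z₁/z₀).
ln(105.0/0.000285) = 12.8170, ln(3.0/0.000285) = 9.2616
V₂ = 22.5 × 12.8170/9.2616 = 22.5 × 1.3839 = 31.1373 mph

31.1 mph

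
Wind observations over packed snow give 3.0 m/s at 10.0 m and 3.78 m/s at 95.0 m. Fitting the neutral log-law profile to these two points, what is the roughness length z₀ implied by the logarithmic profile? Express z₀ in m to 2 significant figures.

z₀ ≈ 0.0017 m

Log law: V(z) ∝ ln(z/z₀). With r = V₁/V₂ = 3.0/3.78 = 0.79365,
r · ln(z₂/z₀) = ln(z₁/z₀) ⇒ ln z₀ = (ln z₁ − r·ln z₂)/(1 − r)
ln z₀ = (2.30259 − 0.79365×4.55388) / 0.20635 = -6.3562
z₀ = exp(-6.3562) = 0.001736 m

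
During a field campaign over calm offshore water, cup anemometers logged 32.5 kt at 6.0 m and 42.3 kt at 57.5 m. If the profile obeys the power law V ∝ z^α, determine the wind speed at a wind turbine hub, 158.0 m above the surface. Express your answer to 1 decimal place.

First find α: α = ln(V₂/V₁)/ln(z₂/z₁) = ln(42.3/32.5)/ln(57.5/6.0) = 0.26355/2.26003 = 0.1166
Extrapolate from 57.5 m to 158.0 m: V₃ = 42.3 × (158.0/57.5)^0.1166 = 42.3 × 1.1251 = 47.5918 kt

47.6 kt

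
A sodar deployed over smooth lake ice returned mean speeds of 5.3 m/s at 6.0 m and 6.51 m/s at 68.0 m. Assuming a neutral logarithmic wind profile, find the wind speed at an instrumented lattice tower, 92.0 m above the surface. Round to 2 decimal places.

Log law: V ∝ ln(z/z₀). From the pair, with r = V₁/V₂ = 0.81413,
ln z₀ = (ln z₁ − r·ln z₂)/(1 − r) = (1.7918 − 0.81413×4.2195)/0.18587 = -8.8422 → z₀ = 0.0001445 m
V₃ = V₁ · ln(z₃/z₀)/ln(z₁/z₀) = 5.3 × 13.3640/10.6339 = 6.6607 m/s

6.66 m/s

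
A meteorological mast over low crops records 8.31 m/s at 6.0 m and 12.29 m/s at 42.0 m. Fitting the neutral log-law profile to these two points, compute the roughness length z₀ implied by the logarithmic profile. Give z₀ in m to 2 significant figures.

Log law: V(z) ∝ ln(z/z₀). With r = V₁/V₂ = 8.31/12.29 = 0.67616,
r · ln(z₂/z₀) = ln(z₁/z₀) ⇒ ln z₀ = (ln z₁ − r·ln z₂)/(1 − r)
ln z₀ = (1.79176 − 0.67616×3.73767) / 0.32384 = -2.2712
z₀ = exp(-2.2712) = 0.1032 m

z₀ ≈ 0.10 m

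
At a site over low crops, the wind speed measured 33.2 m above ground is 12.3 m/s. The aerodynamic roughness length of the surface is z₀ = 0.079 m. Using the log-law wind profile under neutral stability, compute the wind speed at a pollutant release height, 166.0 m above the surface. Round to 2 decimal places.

15.58 m/s

Log law: V(z) ∝ ln(z/z₀), so V₂/V₁ = ln(z₂/z₀) / ln(z₁/z₀).
ln(166.0/0.079) = 7.6503, ln(33.2/0.079) = 6.0409
V₂ = 12.3 × 7.6503/6.0409 = 12.3 × 1.2664 = 15.5770 m/s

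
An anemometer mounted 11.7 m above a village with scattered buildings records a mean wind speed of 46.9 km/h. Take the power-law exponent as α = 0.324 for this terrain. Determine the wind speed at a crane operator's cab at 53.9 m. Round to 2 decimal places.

Power-law profile: V₂ = V₁ · (z₂/z₁)^α
V₂ = 46.9 × (53.9/11.7)^0.324 = 46.9 × (4.6068)^0.324
    = 46.9 × 1.6404 = 76.9335 km/h

76.93 km/h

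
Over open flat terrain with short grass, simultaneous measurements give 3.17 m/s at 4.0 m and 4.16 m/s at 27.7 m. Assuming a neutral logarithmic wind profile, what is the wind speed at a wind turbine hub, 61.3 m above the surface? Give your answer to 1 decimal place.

Log law: V ∝ ln(z/z₀). From the pair, with r = V₁/V₂ = 0.76202,
ln z₀ = (ln z₁ − r·ln z₂)/(1 − r) = (1.3863 − 0.76202×3.3214)/0.23798 = -4.8101 → z₀ = 0.008147 m
V₃ = V₁ · ln(z₃/z₀)/ln(z₁/z₀) = 3.17 × 8.9258/6.1964 = 4.5664 m/s

4.6 m/s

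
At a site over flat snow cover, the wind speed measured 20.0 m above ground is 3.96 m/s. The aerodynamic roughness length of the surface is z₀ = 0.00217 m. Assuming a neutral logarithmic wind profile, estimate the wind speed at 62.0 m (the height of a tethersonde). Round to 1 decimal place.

4.5 m/s

Log law: V(z) ∝ ln(z/z₀), so V₂/V₁ = ln(z₂/z₀) / ln(z₁/z₀).
ln(62.0/0.00217) = 10.2602, ln(20.0/0.00217) = 9.1288
V₂ = 3.96 × 10.2602/9.1288 = 3.96 × 1.1239 = 4.4508 m/s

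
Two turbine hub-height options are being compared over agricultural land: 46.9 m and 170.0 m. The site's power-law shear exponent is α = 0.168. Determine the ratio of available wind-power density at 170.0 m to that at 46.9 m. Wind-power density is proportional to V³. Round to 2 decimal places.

1.91

Speed ratio: V_B/V_A = (z_B/z_A)^α = (170.0/46.9)^0.168 = (3.6247)^0.168 = 1.24153
Power-density ratio: P_B/P_A = (V_B/V_A)³ = (1.24153)³ = 1.91371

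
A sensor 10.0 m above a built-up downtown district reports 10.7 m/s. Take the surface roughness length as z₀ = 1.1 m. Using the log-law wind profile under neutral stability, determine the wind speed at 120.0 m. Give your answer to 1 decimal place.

Log law: V(z) ∝ ln(z/z₀), so V₂/V₁ = ln(z₂/z₀) / ln(z₁/z₀).
ln(120.0/1.1) = 4.6922, ln(10.0/1.1) = 2.2073
V₂ = 10.7 × 4.6922/2.2073 = 10.7 × 2.1258 = 22.7458 m/s

22.7 m/s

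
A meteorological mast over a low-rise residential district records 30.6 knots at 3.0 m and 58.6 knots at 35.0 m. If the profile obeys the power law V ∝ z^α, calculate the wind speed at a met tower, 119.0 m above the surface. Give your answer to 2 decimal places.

First find α: α = ln(V₂/V₁)/ln(z₂/z₁) = ln(58.6/30.6)/ln(35.0/3.0) = 0.64973/2.45674 = 0.2645
Extrapolate from 35.0 m to 119.0 m: V₃ = 58.6 × (119.0/35.0)^0.2645 = 58.6 × 1.3822 = 80.9950 knots

81.00 knots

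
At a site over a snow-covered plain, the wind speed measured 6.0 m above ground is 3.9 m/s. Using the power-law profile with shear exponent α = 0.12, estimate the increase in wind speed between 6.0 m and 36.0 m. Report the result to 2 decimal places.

0.94 m/s

Power law: V₂ = V₁ · (z₂/z₁)^α = 3.9 × (6.0000)^0.12 = 4.8355 m/s
ΔV = 4.8355 − 3.9 = 0.9355 m/s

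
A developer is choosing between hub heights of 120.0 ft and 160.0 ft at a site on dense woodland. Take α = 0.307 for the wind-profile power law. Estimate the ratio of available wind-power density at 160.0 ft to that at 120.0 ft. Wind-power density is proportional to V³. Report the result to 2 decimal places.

1.30

Speed ratio: V_B/V_A = (z_B/z_A)^α = (160.0/120.0)^0.307 = (1.3333)^0.307 = 1.09234
Power-density ratio: P_B/P_A = (V_B/V_A)³ = (1.09234)³ = 1.30337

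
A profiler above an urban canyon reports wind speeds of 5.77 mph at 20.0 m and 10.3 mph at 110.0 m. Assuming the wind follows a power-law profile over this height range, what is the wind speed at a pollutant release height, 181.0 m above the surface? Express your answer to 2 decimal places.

First find α: α = ln(V₂/V₁)/ln(z₂/z₁) = ln(10.3/5.77)/ln(110.0/20.0) = 0.57947/1.70475 = 0.3399
Extrapolate from 110.0 m to 181.0 m: V₃ = 10.3 × (181.0/110.0)^0.3399 = 10.3 × 1.1845 = 12.1999 mph

12.20 mph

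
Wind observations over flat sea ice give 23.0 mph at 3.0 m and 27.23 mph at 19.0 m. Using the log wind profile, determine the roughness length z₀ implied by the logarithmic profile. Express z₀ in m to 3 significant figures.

Log law: V(z) ∝ ln(z/z₀). With r = V₁/V₂ = 23.0/27.23 = 0.84466,
r · ln(z₂/z₀) = ln(z₁/z₀) ⇒ ln z₀ = (ln z₁ − r·ln z₂)/(1 − r)
ln z₀ = (1.09861 − 0.84466×2.94444) / 0.15534 = -8.9378
z₀ = exp(-8.9378) = 0.0001313 m

z₀ ≈ 0.000131 m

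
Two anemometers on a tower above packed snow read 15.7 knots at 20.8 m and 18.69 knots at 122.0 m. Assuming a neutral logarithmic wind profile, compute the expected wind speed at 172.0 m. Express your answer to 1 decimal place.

Log law: V ∝ ln(z/z₀). From the pair, with r = V₁/V₂ = 0.84002,
ln z₀ = (ln z₁ − r·ln z₂)/(1 − r) = (3.0350 − 0.84002×4.8040)/0.15998 = -6.2541 → z₀ = 0.001922 m
V₃ = V₁ · ln(z₃/z₀)/ln(z₁/z₀) = 15.7 × 11.4016/9.2891 = 19.2705 knots

19.3 knots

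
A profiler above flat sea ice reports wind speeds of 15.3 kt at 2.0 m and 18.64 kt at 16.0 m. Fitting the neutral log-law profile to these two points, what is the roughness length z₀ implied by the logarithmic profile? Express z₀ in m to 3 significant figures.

z₀ ≈ 0.000146 m

Log law: V(z) ∝ ln(z/z₀). With r = V₁/V₂ = 15.3/18.64 = 0.82082,
r · ln(z₂/z₀) = ln(z₁/z₀) ⇒ ln z₀ = (ln z₁ − r·ln z₂)/(1 − r)
ln z₀ = (0.69315 − 0.82082×2.77259) / 0.17918 = -8.8324
z₀ = exp(-8.8324) = 0.0001459 m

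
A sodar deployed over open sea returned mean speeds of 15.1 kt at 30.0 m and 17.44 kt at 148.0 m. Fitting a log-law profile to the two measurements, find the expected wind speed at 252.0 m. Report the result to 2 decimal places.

18.22 kt

Log law: V ∝ ln(z/z₀). From the pair, with r = V₁/V₂ = 0.86583,
ln z₀ = (ln z₁ − r·ln z₂)/(1 − r) = (3.4012 − 0.86583×4.9972)/0.13417 = -6.8979 → z₀ = 0.001010 m
V₃ = V₁ · ln(z₃/z₀)/ln(z₁/z₀) = 15.1 × 12.4273/10.2991 = 18.2203 kt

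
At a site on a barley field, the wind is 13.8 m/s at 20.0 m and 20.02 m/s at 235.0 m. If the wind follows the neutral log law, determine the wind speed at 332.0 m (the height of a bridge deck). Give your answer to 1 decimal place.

20.9 m/s

Log law: V ∝ ln(z/z₀). From the pair, with r = V₁/V₂ = 0.68931,
ln z₀ = (ln z₁ − r·ln z₂)/(1 − r) = (2.9957 − 0.68931×5.4596)/0.31069 = -2.4707 → z₀ = 0.08453 m
V₃ = V₁ · ln(z₃/z₀)/ln(z₁/z₀) = 13.8 × 8.2758/5.4664 = 20.8923 m/s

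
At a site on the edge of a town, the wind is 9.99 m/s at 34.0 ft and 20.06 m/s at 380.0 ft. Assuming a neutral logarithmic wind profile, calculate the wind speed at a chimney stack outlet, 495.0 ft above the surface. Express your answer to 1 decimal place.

21.2 m/s

Log law: V ∝ ln(z/z₀). From the pair, with r = V₁/V₂ = 0.49801,
ln z₀ = (ln z₁ − r·ln z₂)/(1 − r) = (3.5264 − 0.49801×5.9402)/0.50199 = 1.1317 → z₀ = 3.101 ft
V₃ = V₁ · ln(z₃/z₀)/ln(z₁/z₀) = 9.99 × 5.0728/2.3946 = 21.1630 m/s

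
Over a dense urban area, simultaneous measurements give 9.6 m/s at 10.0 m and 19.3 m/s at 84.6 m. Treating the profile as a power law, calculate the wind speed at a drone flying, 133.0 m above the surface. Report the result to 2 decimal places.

22.38 m/s

First find α: α = ln(V₂/V₁)/ln(z₂/z₁) = ln(19.3/9.6)/ln(84.6/10.0) = 0.69834/2.13535 = 0.3270
Extrapolate from 84.6 m to 133.0 m: V₃ = 19.3 × (133.0/84.6)^0.3270 = 19.3 × 1.1595 = 22.3776 m/s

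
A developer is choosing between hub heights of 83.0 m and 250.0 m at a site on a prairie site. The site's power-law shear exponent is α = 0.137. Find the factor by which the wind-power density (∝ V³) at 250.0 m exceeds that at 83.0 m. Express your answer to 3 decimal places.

1.573

Speed ratio: V_B/V_A = (z_B/z_A)^α = (250.0/83.0)^0.137 = (3.0120)^0.137 = 1.16307
Power-density ratio: P_B/P_A = (V_B/V_A)³ = (1.16307)³ = 1.57330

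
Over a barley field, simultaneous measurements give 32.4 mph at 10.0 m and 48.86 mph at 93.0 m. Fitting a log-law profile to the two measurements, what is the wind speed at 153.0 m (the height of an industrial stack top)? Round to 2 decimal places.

52.53 mph

Log law: V ∝ ln(z/z₀). From the pair, with r = V₁/V₂ = 0.66312,
ln z₀ = (ln z₁ − r·ln z₂)/(1 − r) = (2.3026 − 0.66312×4.5326)/0.33688 = -2.0870 → z₀ = 0.1241 m
V₃ = V₁ · ln(z₃/z₀)/ln(z₁/z₀) = 32.4 × 7.1174/4.3896 = 52.5346 mph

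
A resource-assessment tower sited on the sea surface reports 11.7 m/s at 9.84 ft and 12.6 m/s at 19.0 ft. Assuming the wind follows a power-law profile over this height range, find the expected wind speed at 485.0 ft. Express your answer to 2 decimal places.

18.15 m/s

First find α: α = ln(V₂/V₁)/ln(z₂/z₁) = ln(12.6/11.7)/ln(19.0/9.84) = 0.07411/0.65798 = 0.1126
Extrapolate from 19.0 ft to 485.0 ft: V₃ = 12.6 × (485.0/19.0)^0.1126 = 12.6 × 1.4403 = 18.1484 m/s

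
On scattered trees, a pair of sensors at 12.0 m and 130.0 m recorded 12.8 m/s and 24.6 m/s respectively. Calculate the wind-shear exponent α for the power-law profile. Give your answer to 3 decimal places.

α ≈ 0.274

Power law: V₂/V₁ = (z₂/z₁)^α ⇒ α = ln(V₂/V₁) / ln(z₂/z₁)
α = ln(24.6/12.8) / ln(130.0/12.0) = ln(1.9219) / ln(10.8333)
  = 0.65330 / 2.38263 = 0.27419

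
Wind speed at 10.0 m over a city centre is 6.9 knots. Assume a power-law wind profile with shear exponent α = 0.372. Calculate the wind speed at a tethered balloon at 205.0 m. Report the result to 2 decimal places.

21.22 knots

Power-law profile: V₂ = V₁ · (z₂/z₁)^α
V₂ = 6.9 × (205.0/10.0)^0.372 = 6.9 × (20.5000)^0.372
    = 6.9 × 3.0759 = 21.2237 knots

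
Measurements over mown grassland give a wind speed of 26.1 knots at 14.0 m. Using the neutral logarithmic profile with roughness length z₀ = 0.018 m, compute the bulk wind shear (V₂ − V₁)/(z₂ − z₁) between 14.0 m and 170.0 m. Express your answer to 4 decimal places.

0.0628 knots/m

Log law: V₂ = V₁ · ln(z₂/z₀)/ln(z₁/z₀) = 26.1 × 9.1532/6.6564 = 35.8898 knots
ΔV/Δz = (35.8898 − 26.1)/(170.0 − 14.0) = 9.7898/156.0000 = 0.06275 knots/m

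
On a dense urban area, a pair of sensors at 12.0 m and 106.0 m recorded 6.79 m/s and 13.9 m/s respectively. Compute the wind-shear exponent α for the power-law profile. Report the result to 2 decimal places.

Power law: V₂/V₁ = (z₂/z₁)^α ⇒ α = ln(V₂/V₁) / ln(z₂/z₁)
α = ln(13.9/6.79) / ln(106.0/12.0) = ln(2.0471) / ln(8.8333)
  = 0.71644 / 2.17853 = 0.32886

α ≈ 0.33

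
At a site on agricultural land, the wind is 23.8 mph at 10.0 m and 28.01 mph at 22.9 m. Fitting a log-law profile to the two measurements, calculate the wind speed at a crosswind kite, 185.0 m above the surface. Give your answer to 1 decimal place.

Log law: V ∝ ln(z/z₀). From the pair, with r = V₁/V₂ = 0.84970,
ln z₀ = (ln z₁ − r·ln z₂)/(1 − r) = (2.3026 − 0.84970×3.1311)/0.15030 = -2.3814 → z₀ = 0.09242 m
V₃ = V₁ · ln(z₃/z₀)/ln(z₁/z₀) = 23.8 × 7.6017/4.6840 = 38.6256 mph

38.6 mph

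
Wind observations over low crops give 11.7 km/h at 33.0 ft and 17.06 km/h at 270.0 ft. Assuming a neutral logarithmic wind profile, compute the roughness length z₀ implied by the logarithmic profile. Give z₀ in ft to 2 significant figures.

Log law: V(z) ∝ ln(z/z₀). With r = V₁/V₂ = 11.7/17.06 = 0.68581,
r · ln(z₂/z₀) = ln(z₁/z₀) ⇒ ln z₀ = (ln z₁ − r·ln z₂)/(1 − r)
ln z₀ = (3.49651 − 0.68581×5.59842) / 0.31419 = -1.0916
z₀ = exp(-1.0916) = 0.3357 ft

z₀ ≈ 0.34 ft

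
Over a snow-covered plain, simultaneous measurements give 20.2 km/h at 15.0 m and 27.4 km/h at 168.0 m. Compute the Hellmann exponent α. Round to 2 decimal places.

α ≈ 0.13

Power law: V₂/V₁ = (z₂/z₁)^α ⇒ α = ln(V₂/V₁) / ln(z₂/z₁)
α = ln(27.4/20.2) / ln(168.0/15.0) = ln(1.3564) / ln(11.2000)
  = 0.30486 / 2.41591 = 0.12619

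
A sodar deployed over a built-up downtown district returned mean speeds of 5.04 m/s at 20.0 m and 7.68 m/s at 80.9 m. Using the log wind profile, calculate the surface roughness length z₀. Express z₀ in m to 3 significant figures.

z₀ ≈ 1.39 m

Log law: V(z) ∝ ln(z/z₀). With r = V₁/V₂ = 5.04/7.68 = 0.65625,
r · ln(z₂/z₀) = ln(z₁/z₀) ⇒ ln z₀ = (ln z₁ − r·ln z₂)/(1 − r)
ln z₀ = (2.99573 − 0.65625×4.39321) / 0.34375 = 0.3278
z₀ = exp(0.3278) = 1.388 m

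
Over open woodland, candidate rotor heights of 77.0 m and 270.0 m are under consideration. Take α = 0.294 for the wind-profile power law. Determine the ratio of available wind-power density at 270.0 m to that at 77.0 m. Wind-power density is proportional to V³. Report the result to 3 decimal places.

Speed ratio: V_B/V_A = (z_B/z_A)^α = (270.0/77.0)^0.294 = (3.5065)^0.294 = 1.44608
Power-density ratio: P_B/P_A = (V_B/V_A)³ = (1.44608)³ = 3.02397

3.024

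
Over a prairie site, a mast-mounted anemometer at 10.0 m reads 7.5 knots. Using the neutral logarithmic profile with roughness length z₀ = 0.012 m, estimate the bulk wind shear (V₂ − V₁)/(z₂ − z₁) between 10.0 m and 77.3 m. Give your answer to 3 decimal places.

Log law: V₂ = V₁ · ln(z₂/z₀)/ln(z₁/z₀) = 7.5 × 8.7705/6.7254 = 9.7806 knots
ΔV/Δz = (9.7806 − 7.5)/(77.3 − 10.0) = 2.2806/67.3000 = 0.03389 knots/m

0.034 knots/m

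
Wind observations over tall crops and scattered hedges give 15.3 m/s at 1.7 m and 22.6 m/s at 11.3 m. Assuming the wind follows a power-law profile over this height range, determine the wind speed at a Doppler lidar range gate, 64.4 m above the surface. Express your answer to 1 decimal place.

First find α: α = ln(V₂/V₁)/ln(z₂/z₁) = ln(22.6/15.3)/ln(11.3/1.7) = 0.39010/1.89417 = 0.2059
Extrapolate from 11.3 m to 64.4 m: V₃ = 22.6 × (64.4/11.3)^0.2059 = 22.6 × 1.4311 = 32.3418 m/s

32.3 m/s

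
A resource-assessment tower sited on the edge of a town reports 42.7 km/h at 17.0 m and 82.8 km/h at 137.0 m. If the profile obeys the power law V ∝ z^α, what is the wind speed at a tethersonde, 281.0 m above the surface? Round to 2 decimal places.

104.00 km/h

First find α: α = ln(V₂/V₁)/ln(z₂/z₁) = ln(82.8/42.7)/ln(137.0/17.0) = 0.66223/2.08677 = 0.3173
Extrapolate from 137.0 m to 281.0 m: V₃ = 82.8 × (281.0/137.0)^0.3173 = 82.8 × 1.2561 = 104.0011 km/h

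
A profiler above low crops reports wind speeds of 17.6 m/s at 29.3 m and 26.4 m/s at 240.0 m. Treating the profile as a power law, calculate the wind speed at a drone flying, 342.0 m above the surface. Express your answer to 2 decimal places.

28.27 m/s

First find α: α = ln(V₂/V₁)/ln(z₂/z₁) = ln(26.4/17.6)/ln(240.0/29.3) = 0.40547/2.10305 = 0.1928
Extrapolate from 240.0 m to 342.0 m: V₃ = 26.4 × (342.0/240.0)^0.1928 = 26.4 × 1.0707 = 28.2657 m/s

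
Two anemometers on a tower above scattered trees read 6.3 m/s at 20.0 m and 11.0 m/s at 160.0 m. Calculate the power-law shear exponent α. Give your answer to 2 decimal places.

α ≈ 0.27

Power law: V₂/V₁ = (z₂/z₁)^α ⇒ α = ln(V₂/V₁) / ln(z₂/z₁)
α = ln(11.0/6.3) / ln(160.0/20.0) = ln(1.7460) / ln(8.0000)
  = 0.55735 / 2.07944 = 0.26803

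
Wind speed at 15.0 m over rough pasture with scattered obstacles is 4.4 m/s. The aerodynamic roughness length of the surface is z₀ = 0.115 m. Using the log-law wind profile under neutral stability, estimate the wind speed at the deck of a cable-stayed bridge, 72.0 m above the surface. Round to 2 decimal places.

5.82 m/s

Log law: V(z) ∝ ln(z/z₀), so V₂/V₁ = ln(z₂/z₀) / ln(z₁/z₀).
ln(72.0/0.115) = 6.4395, ln(15.0/0.115) = 4.8709
V₂ = 4.4 × 6.4395/4.8709 = 4.4 × 1.3220 = 5.8170 m/s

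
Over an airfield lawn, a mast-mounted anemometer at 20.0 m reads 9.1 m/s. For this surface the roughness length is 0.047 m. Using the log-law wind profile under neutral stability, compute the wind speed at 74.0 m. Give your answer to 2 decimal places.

11.07 m/s

Log law: V(z) ∝ ln(z/z₀), so V₂/V₁ = ln(z₂/z₀) / ln(z₁/z₀).
ln(74.0/0.047) = 7.3617, ln(20.0/0.047) = 6.0533
V₂ = 9.1 × 7.3617/6.0533 = 9.1 × 1.2161 = 11.0668 m/s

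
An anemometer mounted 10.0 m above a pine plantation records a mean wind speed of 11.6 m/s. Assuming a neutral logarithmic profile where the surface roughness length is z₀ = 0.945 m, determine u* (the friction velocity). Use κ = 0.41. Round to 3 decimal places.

Log law: V(z) = (u*/κ) · ln(z/z₀) ⇒ u* = κ · V / ln(z/z₀)
u* = 0.41 × 11.6 / ln(10.0/0.945) = 0.41 × 11.6 / 2.3592
   = 4.7560 / 2.3592 = 2.0160 m/s

u* ≈ 2.016 m/s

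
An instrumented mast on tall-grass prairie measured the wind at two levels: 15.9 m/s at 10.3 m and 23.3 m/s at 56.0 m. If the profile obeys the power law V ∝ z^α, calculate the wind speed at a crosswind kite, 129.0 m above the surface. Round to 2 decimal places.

First find α: α = ln(V₂/V₁)/ln(z₂/z₁) = ln(23.3/15.9)/ln(56.0/10.3) = 0.38213/1.69321 = 0.2257
Extrapolate from 56.0 m to 129.0 m: V₃ = 23.3 × (129.0/56.0)^0.2257 = 23.3 × 1.2072 = 28.1284 m/s

28.13 m/s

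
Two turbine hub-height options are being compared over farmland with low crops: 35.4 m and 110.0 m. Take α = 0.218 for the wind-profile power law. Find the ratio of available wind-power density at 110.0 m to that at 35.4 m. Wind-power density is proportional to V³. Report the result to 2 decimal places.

Speed ratio: V_B/V_A = (z_B/z_A)^α = (110.0/35.4)^0.218 = (3.1073)^0.218 = 1.28039
Power-density ratio: P_B/P_A = (V_B/V_A)³ = (1.28039)³ = 2.09905

2.10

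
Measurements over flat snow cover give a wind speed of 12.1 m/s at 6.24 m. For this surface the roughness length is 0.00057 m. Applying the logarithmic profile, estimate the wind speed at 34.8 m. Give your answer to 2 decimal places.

Log law: V(z) ∝ ln(z/z₀), so V₂/V₁ = ln(z₂/z₀) / ln(z₁/z₀).
ln(34.8/0.00057) = 11.0195, ln(6.24/0.00057) = 9.3009
V₂ = 12.1 × 11.0195/9.3009 = 12.1 × 1.1848 = 14.3359 m/s

14.34 m/s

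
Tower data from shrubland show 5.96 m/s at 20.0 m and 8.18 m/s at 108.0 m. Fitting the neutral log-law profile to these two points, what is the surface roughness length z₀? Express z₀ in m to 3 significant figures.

Log law: V(z) ∝ ln(z/z₀). With r = V₁/V₂ = 5.96/8.18 = 0.72861,
r · ln(z₂/z₀) = ln(z₁/z₀) ⇒ ln z₀ = (ln z₁ − r·ln z₂)/(1 − r)
ln z₀ = (2.99573 − 0.72861×4.68213) / 0.27139 = -1.5317
z₀ = exp(-1.5317) = 0.2162 m

z₀ ≈ 0.216 m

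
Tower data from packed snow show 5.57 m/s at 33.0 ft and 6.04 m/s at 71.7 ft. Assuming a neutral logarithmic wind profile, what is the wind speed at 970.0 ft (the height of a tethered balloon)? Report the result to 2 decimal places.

7.62 m/s

Log law: V ∝ ln(z/z₀). From the pair, with r = V₁/V₂ = 0.92219,
ln z₀ = (ln z₁ − r·ln z₂)/(1 − r) = (3.4965 − 0.92219×4.2725)/0.07781 = -5.6997 → z₀ = 0.003347 ft
V₃ = V₁ · ln(z₃/z₀)/ln(z₁/z₀) = 5.57 × 12.5770/9.1962 = 7.6177 m/s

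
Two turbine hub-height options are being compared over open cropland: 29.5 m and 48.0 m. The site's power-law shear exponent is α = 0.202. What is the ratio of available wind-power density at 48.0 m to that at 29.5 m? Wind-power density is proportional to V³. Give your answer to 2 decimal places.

1.34

Speed ratio: V_B/V_A = (z_B/z_A)^α = (48.0/29.5)^0.202 = (1.6271)^0.202 = 1.10333
Power-density ratio: P_B/P_A = (V_B/V_A)³ = (1.10333)³ = 1.34314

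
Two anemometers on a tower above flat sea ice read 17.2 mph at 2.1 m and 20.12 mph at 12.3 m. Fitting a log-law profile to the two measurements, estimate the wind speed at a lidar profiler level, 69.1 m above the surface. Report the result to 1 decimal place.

Log law: V ∝ ln(z/z₀). From the pair, with r = V₁/V₂ = 0.85487,
ln z₀ = (ln z₁ − r·ln z₂)/(1 − r) = (0.7419 − 0.85487×2.5096)/0.14513 = -9.6703 → z₀ = 0.00006313 m
V₃ = V₁ · ln(z₃/z₀)/ln(z₁/z₀) = 17.2 × 13.9059/10.4123 = 22.9711 mph

23.0 mph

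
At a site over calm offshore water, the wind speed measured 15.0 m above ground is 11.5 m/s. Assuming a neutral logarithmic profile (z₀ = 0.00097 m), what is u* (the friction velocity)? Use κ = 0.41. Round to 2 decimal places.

Log law: V(z) = (u*/κ) · ln(z/z₀) ⇒ u* = κ · V / ln(z/z₀)
u* = 0.41 × 11.5 / ln(15.0/0.00097) = 0.41 × 11.5 / 9.6463
   = 4.7150 / 9.6463 = 0.4888 m/s

u* ≈ 0.49 m/s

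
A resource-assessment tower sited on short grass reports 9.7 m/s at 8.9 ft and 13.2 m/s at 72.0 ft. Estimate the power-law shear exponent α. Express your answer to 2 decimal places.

Power law: V₂/V₁ = (z₂/z₁)^α ⇒ α = ln(V₂/V₁) / ln(z₂/z₁)
α = ln(13.2/9.7) / ln(72.0/8.9) = ln(1.3608) / ln(8.0899)
  = 0.30809 / 2.09061 = 0.14737

α ≈ 0.15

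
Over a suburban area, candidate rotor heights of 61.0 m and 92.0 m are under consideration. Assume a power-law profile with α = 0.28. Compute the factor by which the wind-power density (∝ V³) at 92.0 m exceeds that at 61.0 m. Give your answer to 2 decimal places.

1.41

Speed ratio: V_B/V_A = (z_B/z_A)^α = (92.0/61.0)^0.28 = (1.5082)^0.28 = 1.12194
Power-density ratio: P_B/P_A = (V_B/V_A)³ = (1.12194)³ = 1.41223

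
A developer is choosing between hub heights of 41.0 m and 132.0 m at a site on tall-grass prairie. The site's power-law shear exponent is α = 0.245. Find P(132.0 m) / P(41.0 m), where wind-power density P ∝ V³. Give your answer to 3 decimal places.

2.362

Speed ratio: V_B/V_A = (z_B/z_A)^α = (132.0/41.0)^0.245 = (3.2195)^0.245 = 1.33171
Power-density ratio: P_B/P_A = (V_B/V_A)³ = (1.33171)³ = 2.36171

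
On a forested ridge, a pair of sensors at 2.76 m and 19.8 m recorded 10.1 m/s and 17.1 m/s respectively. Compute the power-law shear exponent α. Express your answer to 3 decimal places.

α ≈ 0.267

Power law: V₂/V₁ = (z₂/z₁)^α ⇒ α = ln(V₂/V₁) / ln(z₂/z₁)
α = ln(17.1/10.1) / ln(19.8/2.76) = ln(1.6931) / ln(7.1739)
  = 0.52654 / 1.97045 = 0.26722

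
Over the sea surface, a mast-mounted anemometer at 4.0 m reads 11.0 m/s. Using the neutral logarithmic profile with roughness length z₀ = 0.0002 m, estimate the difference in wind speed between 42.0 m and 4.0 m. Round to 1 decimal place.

Log law: V₂ = V₁ · ln(z₂/z₀)/ln(z₁/z₀) = 11.0 × 12.2549/9.9035 = 13.6117 m/s
ΔV = 13.6117 − 11.0 = 2.6117 m/s

2.6 m/s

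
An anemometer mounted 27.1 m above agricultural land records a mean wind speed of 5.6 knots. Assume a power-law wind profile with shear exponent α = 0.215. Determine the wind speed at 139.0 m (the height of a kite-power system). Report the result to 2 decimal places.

Power-law profile: V₂ = V₁ · (z₂/z₁)^α
V₂ = 5.6 × (139.0/27.1)^0.215 = 5.6 × (5.1292)^0.215
    = 5.6 × 1.4212 = 7.9588 knots

7.96 knots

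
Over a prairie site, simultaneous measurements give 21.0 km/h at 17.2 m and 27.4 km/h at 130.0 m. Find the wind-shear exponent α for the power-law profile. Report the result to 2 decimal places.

Power law: V₂/V₁ = (z₂/z₁)^α ⇒ α = ln(V₂/V₁) / ln(z₂/z₁)
α = ln(27.4/21.0) / ln(130.0/17.2) = ln(1.3048) / ln(7.5581)
  = 0.26602 / 2.02263 = 0.13152

α ≈ 0.13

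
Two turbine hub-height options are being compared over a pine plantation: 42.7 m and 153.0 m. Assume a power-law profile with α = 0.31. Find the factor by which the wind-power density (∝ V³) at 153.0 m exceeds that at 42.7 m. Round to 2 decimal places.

Speed ratio: V_B/V_A = (z_B/z_A)^α = (153.0/42.7)^0.31 = (3.5831)^0.31 = 1.48533
Power-density ratio: P_B/P_A = (V_B/V_A)³ = (1.48533)³ = 3.27691

3.28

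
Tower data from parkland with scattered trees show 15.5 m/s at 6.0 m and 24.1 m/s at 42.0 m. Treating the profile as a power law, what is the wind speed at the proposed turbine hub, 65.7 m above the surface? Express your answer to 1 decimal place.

26.7 m/s

First find α: α = ln(V₂/V₁)/ln(z₂/z₁) = ln(24.1/15.5)/ln(42.0/6.0) = 0.44137/1.94591 = 0.2268
Extrapolate from 42.0 m to 65.7 m: V₃ = 24.1 × (65.7/42.0)^0.2268 = 24.1 × 1.1068 = 26.6742 m/s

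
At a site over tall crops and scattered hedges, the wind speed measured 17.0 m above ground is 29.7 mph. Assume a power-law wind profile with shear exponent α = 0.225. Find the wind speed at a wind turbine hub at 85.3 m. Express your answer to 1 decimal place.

42.7 mph

Power-law profile: V₂ = V₁ · (z₂/z₁)^α
V₂ = 29.7 × (85.3/17.0)^0.225 = 29.7 × (5.0176)^0.225
    = 29.7 × 1.4375 = 42.6942 mph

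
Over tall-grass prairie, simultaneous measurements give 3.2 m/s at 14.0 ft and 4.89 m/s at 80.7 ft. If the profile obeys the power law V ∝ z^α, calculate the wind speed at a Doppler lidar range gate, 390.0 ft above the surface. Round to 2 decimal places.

First find α: α = ln(V₂/V₁)/ln(z₂/z₁) = ln(4.89/3.2)/ln(80.7/14.0) = 0.42404/1.75168 = 0.2421
Extrapolate from 80.7 ft to 390.0 ft: V₃ = 4.89 × (390.0/80.7)^0.2421 = 4.89 × 1.4643 = 7.1604 m/s

7.16 m/s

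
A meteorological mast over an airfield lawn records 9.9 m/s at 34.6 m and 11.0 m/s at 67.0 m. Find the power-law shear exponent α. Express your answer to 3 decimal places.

Power law: V₂/V₁ = (z₂/z₁)^α ⇒ α = ln(V₂/V₁) / ln(z₂/z₁)
α = ln(11.0/9.9) / ln(67.0/34.6) = ln(1.1111) / ln(1.9364)
  = 0.10536 / 0.66084 = 0.15943

α ≈ 0.159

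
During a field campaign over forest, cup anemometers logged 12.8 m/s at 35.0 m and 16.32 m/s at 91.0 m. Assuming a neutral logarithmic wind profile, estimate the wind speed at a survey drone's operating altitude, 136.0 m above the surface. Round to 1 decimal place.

17.8 m/s

Log law: V ∝ ln(z/z₀). From the pair, with r = V₁/V₂ = 0.78431,
ln z₀ = (ln z₁ − r·ln z₂)/(1 − r) = (3.5553 − 0.78431×4.5109)/0.21569 = 0.0808 → z₀ = 1.084 m
V₃ = V₁ · ln(z₃/z₀)/ln(z₁/z₀) = 12.8 × 4.8319/3.4746 = 17.8002 m/s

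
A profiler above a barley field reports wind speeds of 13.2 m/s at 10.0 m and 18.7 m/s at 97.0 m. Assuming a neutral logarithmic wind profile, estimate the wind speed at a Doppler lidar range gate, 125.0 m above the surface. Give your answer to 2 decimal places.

Log law: V ∝ ln(z/z₀). From the pair, with r = V₁/V₂ = 0.70588,
ln z₀ = (ln z₁ − r·ln z₂)/(1 − r) = (2.3026 − 0.70588×4.5747)/0.29412 = -3.1505 → z₀ = 0.04283 m
V₃ = V₁ · ln(z₃/z₀)/ln(z₁/z₀) = 13.2 × 7.9788/5.4531 = 19.3139 m/s

19.31 m/s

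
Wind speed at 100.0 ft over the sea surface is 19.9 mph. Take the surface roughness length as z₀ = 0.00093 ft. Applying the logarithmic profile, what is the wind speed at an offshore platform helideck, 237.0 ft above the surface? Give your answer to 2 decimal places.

Log law: V(z) ∝ ln(z/z₀), so V₂/V₁ = ln(z₂/z₀) / ln(z₁/z₀).
ln(237.0/0.00093) = 12.4484, ln(100.0/0.00093) = 11.5855
V₂ = 19.9 × 12.4484/11.5855 = 19.9 × 1.0745 = 21.3822 mph

21.38 mph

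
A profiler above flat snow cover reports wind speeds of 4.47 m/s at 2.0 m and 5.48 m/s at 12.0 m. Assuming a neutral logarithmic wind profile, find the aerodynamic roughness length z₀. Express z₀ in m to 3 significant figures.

z₀ ≈ 0.000720 m

Log law: V(z) ∝ ln(z/z₀). With r = V₁/V₂ = 4.47/5.48 = 0.81569,
r · ln(z₂/z₀) = ln(z₁/z₀) ⇒ ln z₀ = (ln z₁ − r·ln z₂)/(1 − r)
ln z₀ = (0.69315 − 0.81569×2.48491) / 0.18431 = -7.2367
z₀ = exp(-7.2367) = 0.0007197 m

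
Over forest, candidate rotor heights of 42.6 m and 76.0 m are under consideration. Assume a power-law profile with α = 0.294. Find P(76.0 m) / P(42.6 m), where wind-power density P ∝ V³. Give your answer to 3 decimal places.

1.666

Speed ratio: V_B/V_A = (z_B/z_A)^α = (76.0/42.6)^0.294 = (1.7840)^0.294 = 1.18553
Power-density ratio: P_B/P_A = (V_B/V_A)³ = (1.18553)³ = 1.66624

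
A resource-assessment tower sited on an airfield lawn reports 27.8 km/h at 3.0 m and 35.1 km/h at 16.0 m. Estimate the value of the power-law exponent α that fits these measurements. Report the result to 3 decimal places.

α ≈ 0.139

Power law: V₂/V₁ = (z₂/z₁)^α ⇒ α = ln(V₂/V₁) / ln(z₂/z₁)
α = ln(35.1/27.8) / ln(16.0/3.0) = ln(1.2626) / ln(5.3333)
  = 0.23317 / 1.67398 = 0.13929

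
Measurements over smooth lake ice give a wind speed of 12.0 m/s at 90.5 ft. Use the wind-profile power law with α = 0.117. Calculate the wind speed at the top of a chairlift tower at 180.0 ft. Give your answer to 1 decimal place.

13.0 m/s

Power-law profile: V₂ = V₁ · (z₂/z₁)^α
V₂ = 12.0 × (180.0/90.5)^0.117 = 12.0 × (1.9890)^0.117
    = 12.0 × 1.0838 = 13.0053 m/s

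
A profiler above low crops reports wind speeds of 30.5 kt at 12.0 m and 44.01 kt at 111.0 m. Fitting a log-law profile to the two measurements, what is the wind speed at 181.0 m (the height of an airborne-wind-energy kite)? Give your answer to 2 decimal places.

Log law: V ∝ ln(z/z₀). From the pair, with r = V₁/V₂ = 0.69302,
ln z₀ = (ln z₁ − r·ln z₂)/(1 − r) = (2.4849 − 0.69302×4.7095)/0.30698 = -2.5374 → z₀ = 0.07907 m
V₃ = V₁ · ln(z₃/z₀)/ln(z₁/z₀) = 30.5 × 7.7359/5.0223 = 46.9795 kt

46.98 kt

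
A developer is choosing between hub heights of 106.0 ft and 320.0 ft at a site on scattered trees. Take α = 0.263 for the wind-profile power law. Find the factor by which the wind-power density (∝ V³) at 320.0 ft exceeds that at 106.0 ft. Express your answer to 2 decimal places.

Speed ratio: V_B/V_A = (z_B/z_A)^α = (320.0/106.0)^0.263 = (3.0189)^0.263 = 1.33721
Power-density ratio: P_B/P_A = (V_B/V_A)³ = (1.33721)³ = 2.39110

2.39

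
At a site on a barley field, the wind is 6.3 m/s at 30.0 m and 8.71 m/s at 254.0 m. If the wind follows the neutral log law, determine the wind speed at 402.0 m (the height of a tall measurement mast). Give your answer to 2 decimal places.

9.23 m/s

Log law: V ∝ ln(z/z₀). From the pair, with r = V₁/V₂ = 0.72331,
ln z₀ = (ln z₁ − r·ln z₂)/(1 − r) = (3.4012 − 0.72331×5.5373)/0.27669 = -2.1829 → z₀ = 0.1127 m
V₃ = V₁ · ln(z₃/z₀)/ln(z₁/z₀) = 6.3 × 8.1793/5.5841 = 9.2280 m/s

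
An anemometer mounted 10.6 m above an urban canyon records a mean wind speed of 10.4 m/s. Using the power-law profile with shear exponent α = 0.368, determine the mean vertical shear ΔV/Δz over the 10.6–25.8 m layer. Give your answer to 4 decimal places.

Power law: V₂ = V₁ · (z₂/z₁)^α = 10.4 × (2.4340)^0.368 = 14.4277 m/s
ΔV/Δz = (14.4277 − 10.4)/(25.8 − 10.6) = 4.0277/15.2000 = 0.26498 m/s/m

0.2650 m/s/m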